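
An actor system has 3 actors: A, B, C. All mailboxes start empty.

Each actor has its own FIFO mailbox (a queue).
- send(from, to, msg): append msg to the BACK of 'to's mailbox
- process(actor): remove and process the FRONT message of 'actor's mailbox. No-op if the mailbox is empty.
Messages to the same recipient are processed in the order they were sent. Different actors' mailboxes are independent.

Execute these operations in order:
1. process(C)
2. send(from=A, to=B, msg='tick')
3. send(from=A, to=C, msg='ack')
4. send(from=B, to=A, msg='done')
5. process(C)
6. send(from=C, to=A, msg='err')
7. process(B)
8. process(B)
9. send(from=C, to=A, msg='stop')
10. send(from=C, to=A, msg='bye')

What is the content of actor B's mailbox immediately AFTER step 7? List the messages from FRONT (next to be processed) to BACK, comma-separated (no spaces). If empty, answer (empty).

After 1 (process(C)): A:[] B:[] C:[]
After 2 (send(from=A, to=B, msg='tick')): A:[] B:[tick] C:[]
After 3 (send(from=A, to=C, msg='ack')): A:[] B:[tick] C:[ack]
After 4 (send(from=B, to=A, msg='done')): A:[done] B:[tick] C:[ack]
After 5 (process(C)): A:[done] B:[tick] C:[]
After 6 (send(from=C, to=A, msg='err')): A:[done,err] B:[tick] C:[]
After 7 (process(B)): A:[done,err] B:[] C:[]

(empty)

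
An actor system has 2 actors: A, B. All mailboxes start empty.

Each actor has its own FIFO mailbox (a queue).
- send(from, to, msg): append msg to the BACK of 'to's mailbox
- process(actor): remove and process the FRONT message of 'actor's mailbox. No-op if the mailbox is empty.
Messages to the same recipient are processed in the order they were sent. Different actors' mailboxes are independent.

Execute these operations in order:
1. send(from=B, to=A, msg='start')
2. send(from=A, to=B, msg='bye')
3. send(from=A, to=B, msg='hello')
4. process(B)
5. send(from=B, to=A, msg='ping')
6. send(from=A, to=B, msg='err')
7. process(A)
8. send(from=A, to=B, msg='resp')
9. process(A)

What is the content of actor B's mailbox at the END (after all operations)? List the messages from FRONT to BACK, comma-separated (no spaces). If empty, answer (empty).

Answer: hello,err,resp

Derivation:
After 1 (send(from=B, to=A, msg='start')): A:[start] B:[]
After 2 (send(from=A, to=B, msg='bye')): A:[start] B:[bye]
After 3 (send(from=A, to=B, msg='hello')): A:[start] B:[bye,hello]
After 4 (process(B)): A:[start] B:[hello]
After 5 (send(from=B, to=A, msg='ping')): A:[start,ping] B:[hello]
After 6 (send(from=A, to=B, msg='err')): A:[start,ping] B:[hello,err]
After 7 (process(A)): A:[ping] B:[hello,err]
After 8 (send(from=A, to=B, msg='resp')): A:[ping] B:[hello,err,resp]
After 9 (process(A)): A:[] B:[hello,err,resp]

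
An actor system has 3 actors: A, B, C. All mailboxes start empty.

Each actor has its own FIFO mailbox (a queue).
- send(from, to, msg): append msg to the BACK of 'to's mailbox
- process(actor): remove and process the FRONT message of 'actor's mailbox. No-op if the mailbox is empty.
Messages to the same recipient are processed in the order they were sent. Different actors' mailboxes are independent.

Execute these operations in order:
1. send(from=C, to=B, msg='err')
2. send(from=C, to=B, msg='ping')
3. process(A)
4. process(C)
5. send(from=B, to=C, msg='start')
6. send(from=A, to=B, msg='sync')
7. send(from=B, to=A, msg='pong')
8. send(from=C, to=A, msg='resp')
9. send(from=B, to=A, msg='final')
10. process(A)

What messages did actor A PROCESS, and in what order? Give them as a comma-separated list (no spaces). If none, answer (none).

After 1 (send(from=C, to=B, msg='err')): A:[] B:[err] C:[]
After 2 (send(from=C, to=B, msg='ping')): A:[] B:[err,ping] C:[]
After 3 (process(A)): A:[] B:[err,ping] C:[]
After 4 (process(C)): A:[] B:[err,ping] C:[]
After 5 (send(from=B, to=C, msg='start')): A:[] B:[err,ping] C:[start]
After 6 (send(from=A, to=B, msg='sync')): A:[] B:[err,ping,sync] C:[start]
After 7 (send(from=B, to=A, msg='pong')): A:[pong] B:[err,ping,sync] C:[start]
After 8 (send(from=C, to=A, msg='resp')): A:[pong,resp] B:[err,ping,sync] C:[start]
After 9 (send(from=B, to=A, msg='final')): A:[pong,resp,final] B:[err,ping,sync] C:[start]
After 10 (process(A)): A:[resp,final] B:[err,ping,sync] C:[start]

Answer: pong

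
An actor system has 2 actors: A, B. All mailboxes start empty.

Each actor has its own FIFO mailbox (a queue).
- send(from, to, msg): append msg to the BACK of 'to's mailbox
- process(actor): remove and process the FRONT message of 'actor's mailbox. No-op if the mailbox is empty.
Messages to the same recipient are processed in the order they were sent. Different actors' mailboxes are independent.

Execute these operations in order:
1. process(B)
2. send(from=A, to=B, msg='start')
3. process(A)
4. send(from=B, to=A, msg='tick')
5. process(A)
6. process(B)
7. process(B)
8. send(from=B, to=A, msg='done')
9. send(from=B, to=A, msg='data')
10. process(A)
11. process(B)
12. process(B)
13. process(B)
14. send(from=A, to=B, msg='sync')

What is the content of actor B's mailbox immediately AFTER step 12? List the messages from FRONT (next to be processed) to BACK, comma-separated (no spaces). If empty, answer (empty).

After 1 (process(B)): A:[] B:[]
After 2 (send(from=A, to=B, msg='start')): A:[] B:[start]
After 3 (process(A)): A:[] B:[start]
After 4 (send(from=B, to=A, msg='tick')): A:[tick] B:[start]
After 5 (process(A)): A:[] B:[start]
After 6 (process(B)): A:[] B:[]
After 7 (process(B)): A:[] B:[]
After 8 (send(from=B, to=A, msg='done')): A:[done] B:[]
After 9 (send(from=B, to=A, msg='data')): A:[done,data] B:[]
After 10 (process(A)): A:[data] B:[]
After 11 (process(B)): A:[data] B:[]
After 12 (process(B)): A:[data] B:[]

(empty)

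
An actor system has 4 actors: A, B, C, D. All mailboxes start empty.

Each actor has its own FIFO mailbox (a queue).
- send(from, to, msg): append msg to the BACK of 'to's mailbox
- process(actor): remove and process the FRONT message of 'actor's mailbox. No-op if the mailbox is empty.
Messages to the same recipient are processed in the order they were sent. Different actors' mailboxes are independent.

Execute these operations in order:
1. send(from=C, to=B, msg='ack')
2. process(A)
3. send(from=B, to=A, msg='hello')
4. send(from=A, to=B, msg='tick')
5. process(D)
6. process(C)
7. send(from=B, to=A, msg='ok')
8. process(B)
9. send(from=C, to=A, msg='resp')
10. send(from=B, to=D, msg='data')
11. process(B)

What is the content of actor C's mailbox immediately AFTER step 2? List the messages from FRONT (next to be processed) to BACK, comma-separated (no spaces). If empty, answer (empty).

After 1 (send(from=C, to=B, msg='ack')): A:[] B:[ack] C:[] D:[]
After 2 (process(A)): A:[] B:[ack] C:[] D:[]

(empty)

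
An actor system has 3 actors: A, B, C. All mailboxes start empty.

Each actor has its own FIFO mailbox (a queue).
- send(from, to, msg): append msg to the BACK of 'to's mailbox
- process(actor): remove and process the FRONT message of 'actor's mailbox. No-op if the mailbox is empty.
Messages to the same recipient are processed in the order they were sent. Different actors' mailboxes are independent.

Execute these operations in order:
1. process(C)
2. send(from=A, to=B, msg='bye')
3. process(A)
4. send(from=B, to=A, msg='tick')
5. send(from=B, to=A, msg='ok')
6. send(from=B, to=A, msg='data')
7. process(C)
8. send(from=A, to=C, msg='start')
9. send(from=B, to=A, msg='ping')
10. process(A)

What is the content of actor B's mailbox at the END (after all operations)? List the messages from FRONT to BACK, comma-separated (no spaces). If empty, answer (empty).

Answer: bye

Derivation:
After 1 (process(C)): A:[] B:[] C:[]
After 2 (send(from=A, to=B, msg='bye')): A:[] B:[bye] C:[]
After 3 (process(A)): A:[] B:[bye] C:[]
After 4 (send(from=B, to=A, msg='tick')): A:[tick] B:[bye] C:[]
After 5 (send(from=B, to=A, msg='ok')): A:[tick,ok] B:[bye] C:[]
After 6 (send(from=B, to=A, msg='data')): A:[tick,ok,data] B:[bye] C:[]
After 7 (process(C)): A:[tick,ok,data] B:[bye] C:[]
After 8 (send(from=A, to=C, msg='start')): A:[tick,ok,data] B:[bye] C:[start]
After 9 (send(from=B, to=A, msg='ping')): A:[tick,ok,data,ping] B:[bye] C:[start]
After 10 (process(A)): A:[ok,data,ping] B:[bye] C:[start]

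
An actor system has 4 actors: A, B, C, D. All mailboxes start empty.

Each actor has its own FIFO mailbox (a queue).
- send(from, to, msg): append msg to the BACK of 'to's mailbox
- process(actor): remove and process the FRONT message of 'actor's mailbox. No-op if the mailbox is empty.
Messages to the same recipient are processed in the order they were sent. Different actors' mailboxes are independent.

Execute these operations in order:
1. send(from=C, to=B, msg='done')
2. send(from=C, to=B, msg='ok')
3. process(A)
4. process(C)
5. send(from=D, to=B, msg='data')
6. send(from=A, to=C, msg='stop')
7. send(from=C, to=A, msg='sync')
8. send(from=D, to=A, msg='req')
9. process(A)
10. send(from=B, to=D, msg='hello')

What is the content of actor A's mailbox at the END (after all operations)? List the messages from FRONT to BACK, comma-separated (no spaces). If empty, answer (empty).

Answer: req

Derivation:
After 1 (send(from=C, to=B, msg='done')): A:[] B:[done] C:[] D:[]
After 2 (send(from=C, to=B, msg='ok')): A:[] B:[done,ok] C:[] D:[]
After 3 (process(A)): A:[] B:[done,ok] C:[] D:[]
After 4 (process(C)): A:[] B:[done,ok] C:[] D:[]
After 5 (send(from=D, to=B, msg='data')): A:[] B:[done,ok,data] C:[] D:[]
After 6 (send(from=A, to=C, msg='stop')): A:[] B:[done,ok,data] C:[stop] D:[]
After 7 (send(from=C, to=A, msg='sync')): A:[sync] B:[done,ok,data] C:[stop] D:[]
After 8 (send(from=D, to=A, msg='req')): A:[sync,req] B:[done,ok,data] C:[stop] D:[]
After 9 (process(A)): A:[req] B:[done,ok,data] C:[stop] D:[]
After 10 (send(from=B, to=D, msg='hello')): A:[req] B:[done,ok,data] C:[stop] D:[hello]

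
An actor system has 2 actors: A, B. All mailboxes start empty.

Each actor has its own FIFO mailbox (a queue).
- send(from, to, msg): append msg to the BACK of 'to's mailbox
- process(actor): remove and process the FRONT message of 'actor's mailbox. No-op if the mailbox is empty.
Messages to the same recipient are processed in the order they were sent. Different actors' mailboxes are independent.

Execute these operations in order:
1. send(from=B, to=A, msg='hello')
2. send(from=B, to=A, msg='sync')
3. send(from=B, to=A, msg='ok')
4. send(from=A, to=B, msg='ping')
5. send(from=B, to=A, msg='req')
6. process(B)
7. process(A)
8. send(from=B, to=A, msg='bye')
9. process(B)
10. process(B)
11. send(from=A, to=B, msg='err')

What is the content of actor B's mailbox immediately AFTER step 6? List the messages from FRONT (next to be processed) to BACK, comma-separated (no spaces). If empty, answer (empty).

After 1 (send(from=B, to=A, msg='hello')): A:[hello] B:[]
After 2 (send(from=B, to=A, msg='sync')): A:[hello,sync] B:[]
After 3 (send(from=B, to=A, msg='ok')): A:[hello,sync,ok] B:[]
After 4 (send(from=A, to=B, msg='ping')): A:[hello,sync,ok] B:[ping]
After 5 (send(from=B, to=A, msg='req')): A:[hello,sync,ok,req] B:[ping]
After 6 (process(B)): A:[hello,sync,ok,req] B:[]

(empty)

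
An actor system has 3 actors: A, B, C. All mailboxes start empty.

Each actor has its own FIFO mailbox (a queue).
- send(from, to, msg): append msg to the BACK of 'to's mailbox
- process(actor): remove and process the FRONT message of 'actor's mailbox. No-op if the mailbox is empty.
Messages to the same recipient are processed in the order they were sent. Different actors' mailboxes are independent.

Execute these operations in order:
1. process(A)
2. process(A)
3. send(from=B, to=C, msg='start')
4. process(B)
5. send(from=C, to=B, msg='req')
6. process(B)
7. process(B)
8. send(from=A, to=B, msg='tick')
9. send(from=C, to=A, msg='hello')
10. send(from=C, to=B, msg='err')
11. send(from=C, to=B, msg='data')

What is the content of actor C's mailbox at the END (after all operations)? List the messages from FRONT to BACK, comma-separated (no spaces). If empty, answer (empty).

Answer: start

Derivation:
After 1 (process(A)): A:[] B:[] C:[]
After 2 (process(A)): A:[] B:[] C:[]
After 3 (send(from=B, to=C, msg='start')): A:[] B:[] C:[start]
After 4 (process(B)): A:[] B:[] C:[start]
After 5 (send(from=C, to=B, msg='req')): A:[] B:[req] C:[start]
After 6 (process(B)): A:[] B:[] C:[start]
After 7 (process(B)): A:[] B:[] C:[start]
After 8 (send(from=A, to=B, msg='tick')): A:[] B:[tick] C:[start]
After 9 (send(from=C, to=A, msg='hello')): A:[hello] B:[tick] C:[start]
After 10 (send(from=C, to=B, msg='err')): A:[hello] B:[tick,err] C:[start]
After 11 (send(from=C, to=B, msg='data')): A:[hello] B:[tick,err,data] C:[start]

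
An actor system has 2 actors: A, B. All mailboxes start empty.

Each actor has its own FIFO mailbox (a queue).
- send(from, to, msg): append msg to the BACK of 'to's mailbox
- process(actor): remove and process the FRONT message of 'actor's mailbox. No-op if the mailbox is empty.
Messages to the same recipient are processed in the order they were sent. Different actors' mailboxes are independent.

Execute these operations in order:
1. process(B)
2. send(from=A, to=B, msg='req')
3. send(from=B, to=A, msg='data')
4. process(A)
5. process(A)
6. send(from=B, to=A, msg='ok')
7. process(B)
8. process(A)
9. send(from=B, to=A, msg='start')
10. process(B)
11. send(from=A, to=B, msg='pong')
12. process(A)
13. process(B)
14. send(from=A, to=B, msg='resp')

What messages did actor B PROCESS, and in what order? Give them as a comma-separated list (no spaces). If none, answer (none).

After 1 (process(B)): A:[] B:[]
After 2 (send(from=A, to=B, msg='req')): A:[] B:[req]
After 3 (send(from=B, to=A, msg='data')): A:[data] B:[req]
After 4 (process(A)): A:[] B:[req]
After 5 (process(A)): A:[] B:[req]
After 6 (send(from=B, to=A, msg='ok')): A:[ok] B:[req]
After 7 (process(B)): A:[ok] B:[]
After 8 (process(A)): A:[] B:[]
After 9 (send(from=B, to=A, msg='start')): A:[start] B:[]
After 10 (process(B)): A:[start] B:[]
After 11 (send(from=A, to=B, msg='pong')): A:[start] B:[pong]
After 12 (process(A)): A:[] B:[pong]
After 13 (process(B)): A:[] B:[]
After 14 (send(from=A, to=B, msg='resp')): A:[] B:[resp]

Answer: req,pong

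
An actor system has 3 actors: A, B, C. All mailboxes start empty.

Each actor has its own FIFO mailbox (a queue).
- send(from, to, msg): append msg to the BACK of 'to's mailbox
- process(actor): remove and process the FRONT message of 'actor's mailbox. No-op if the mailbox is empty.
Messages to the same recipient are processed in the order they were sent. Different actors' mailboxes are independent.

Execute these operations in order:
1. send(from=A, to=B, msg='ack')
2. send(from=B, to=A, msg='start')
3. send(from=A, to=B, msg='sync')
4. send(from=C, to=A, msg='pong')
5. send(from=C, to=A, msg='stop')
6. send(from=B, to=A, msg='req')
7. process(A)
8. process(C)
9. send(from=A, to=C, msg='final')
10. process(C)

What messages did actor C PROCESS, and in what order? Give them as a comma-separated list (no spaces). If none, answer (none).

Answer: final

Derivation:
After 1 (send(from=A, to=B, msg='ack')): A:[] B:[ack] C:[]
After 2 (send(from=B, to=A, msg='start')): A:[start] B:[ack] C:[]
After 3 (send(from=A, to=B, msg='sync')): A:[start] B:[ack,sync] C:[]
After 4 (send(from=C, to=A, msg='pong')): A:[start,pong] B:[ack,sync] C:[]
After 5 (send(from=C, to=A, msg='stop')): A:[start,pong,stop] B:[ack,sync] C:[]
After 6 (send(from=B, to=A, msg='req')): A:[start,pong,stop,req] B:[ack,sync] C:[]
After 7 (process(A)): A:[pong,stop,req] B:[ack,sync] C:[]
After 8 (process(C)): A:[pong,stop,req] B:[ack,sync] C:[]
After 9 (send(from=A, to=C, msg='final')): A:[pong,stop,req] B:[ack,sync] C:[final]
After 10 (process(C)): A:[pong,stop,req] B:[ack,sync] C:[]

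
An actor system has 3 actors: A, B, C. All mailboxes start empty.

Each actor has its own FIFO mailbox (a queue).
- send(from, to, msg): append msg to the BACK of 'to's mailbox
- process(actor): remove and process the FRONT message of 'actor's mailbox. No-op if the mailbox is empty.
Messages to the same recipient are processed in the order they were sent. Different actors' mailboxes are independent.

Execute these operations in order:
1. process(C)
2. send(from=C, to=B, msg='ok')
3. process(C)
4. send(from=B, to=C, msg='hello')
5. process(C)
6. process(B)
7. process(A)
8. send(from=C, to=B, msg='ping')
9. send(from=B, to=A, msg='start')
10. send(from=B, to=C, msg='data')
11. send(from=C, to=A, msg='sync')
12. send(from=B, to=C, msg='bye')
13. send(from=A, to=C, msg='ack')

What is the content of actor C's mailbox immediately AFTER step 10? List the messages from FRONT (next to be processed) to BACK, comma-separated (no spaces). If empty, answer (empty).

After 1 (process(C)): A:[] B:[] C:[]
After 2 (send(from=C, to=B, msg='ok')): A:[] B:[ok] C:[]
After 3 (process(C)): A:[] B:[ok] C:[]
After 4 (send(from=B, to=C, msg='hello')): A:[] B:[ok] C:[hello]
After 5 (process(C)): A:[] B:[ok] C:[]
After 6 (process(B)): A:[] B:[] C:[]
After 7 (process(A)): A:[] B:[] C:[]
After 8 (send(from=C, to=B, msg='ping')): A:[] B:[ping] C:[]
After 9 (send(from=B, to=A, msg='start')): A:[start] B:[ping] C:[]
After 10 (send(from=B, to=C, msg='data')): A:[start] B:[ping] C:[data]

data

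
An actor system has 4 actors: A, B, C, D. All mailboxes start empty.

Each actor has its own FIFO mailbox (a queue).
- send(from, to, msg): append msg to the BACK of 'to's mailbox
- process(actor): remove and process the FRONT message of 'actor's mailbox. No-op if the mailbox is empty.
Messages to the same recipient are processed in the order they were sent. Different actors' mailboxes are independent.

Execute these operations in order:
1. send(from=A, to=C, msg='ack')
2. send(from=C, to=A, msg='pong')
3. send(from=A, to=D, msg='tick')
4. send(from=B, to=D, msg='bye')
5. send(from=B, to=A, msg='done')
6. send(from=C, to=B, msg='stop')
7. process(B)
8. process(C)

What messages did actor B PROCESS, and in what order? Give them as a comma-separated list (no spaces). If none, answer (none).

Answer: stop

Derivation:
After 1 (send(from=A, to=C, msg='ack')): A:[] B:[] C:[ack] D:[]
After 2 (send(from=C, to=A, msg='pong')): A:[pong] B:[] C:[ack] D:[]
After 3 (send(from=A, to=D, msg='tick')): A:[pong] B:[] C:[ack] D:[tick]
After 4 (send(from=B, to=D, msg='bye')): A:[pong] B:[] C:[ack] D:[tick,bye]
After 5 (send(from=B, to=A, msg='done')): A:[pong,done] B:[] C:[ack] D:[tick,bye]
After 6 (send(from=C, to=B, msg='stop')): A:[pong,done] B:[stop] C:[ack] D:[tick,bye]
After 7 (process(B)): A:[pong,done] B:[] C:[ack] D:[tick,bye]
After 8 (process(C)): A:[pong,done] B:[] C:[] D:[tick,bye]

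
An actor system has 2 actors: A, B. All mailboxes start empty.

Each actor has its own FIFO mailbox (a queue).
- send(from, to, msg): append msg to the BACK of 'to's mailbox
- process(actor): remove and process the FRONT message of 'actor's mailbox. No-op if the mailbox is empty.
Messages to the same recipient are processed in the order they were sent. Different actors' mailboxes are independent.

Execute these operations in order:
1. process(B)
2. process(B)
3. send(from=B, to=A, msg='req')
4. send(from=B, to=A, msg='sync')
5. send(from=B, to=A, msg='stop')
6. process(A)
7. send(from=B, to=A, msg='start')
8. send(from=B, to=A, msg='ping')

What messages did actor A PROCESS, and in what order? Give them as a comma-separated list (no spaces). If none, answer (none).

After 1 (process(B)): A:[] B:[]
After 2 (process(B)): A:[] B:[]
After 3 (send(from=B, to=A, msg='req')): A:[req] B:[]
After 4 (send(from=B, to=A, msg='sync')): A:[req,sync] B:[]
After 5 (send(from=B, to=A, msg='stop')): A:[req,sync,stop] B:[]
After 6 (process(A)): A:[sync,stop] B:[]
After 7 (send(from=B, to=A, msg='start')): A:[sync,stop,start] B:[]
After 8 (send(from=B, to=A, msg='ping')): A:[sync,stop,start,ping] B:[]

Answer: req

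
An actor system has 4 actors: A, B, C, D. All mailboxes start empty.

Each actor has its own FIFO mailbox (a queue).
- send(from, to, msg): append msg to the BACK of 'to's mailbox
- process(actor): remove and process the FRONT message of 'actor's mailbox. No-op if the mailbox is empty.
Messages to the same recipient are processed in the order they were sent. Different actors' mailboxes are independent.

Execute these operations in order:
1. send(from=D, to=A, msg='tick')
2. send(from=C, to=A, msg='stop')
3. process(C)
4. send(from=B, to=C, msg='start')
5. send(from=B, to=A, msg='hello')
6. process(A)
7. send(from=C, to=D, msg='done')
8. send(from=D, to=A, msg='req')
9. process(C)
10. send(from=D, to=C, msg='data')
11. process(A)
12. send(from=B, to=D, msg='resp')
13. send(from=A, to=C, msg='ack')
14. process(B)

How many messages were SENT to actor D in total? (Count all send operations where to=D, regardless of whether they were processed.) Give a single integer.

Answer: 2

Derivation:
After 1 (send(from=D, to=A, msg='tick')): A:[tick] B:[] C:[] D:[]
After 2 (send(from=C, to=A, msg='stop')): A:[tick,stop] B:[] C:[] D:[]
After 3 (process(C)): A:[tick,stop] B:[] C:[] D:[]
After 4 (send(from=B, to=C, msg='start')): A:[tick,stop] B:[] C:[start] D:[]
After 5 (send(from=B, to=A, msg='hello')): A:[tick,stop,hello] B:[] C:[start] D:[]
After 6 (process(A)): A:[stop,hello] B:[] C:[start] D:[]
After 7 (send(from=C, to=D, msg='done')): A:[stop,hello] B:[] C:[start] D:[done]
After 8 (send(from=D, to=A, msg='req')): A:[stop,hello,req] B:[] C:[start] D:[done]
After 9 (process(C)): A:[stop,hello,req] B:[] C:[] D:[done]
After 10 (send(from=D, to=C, msg='data')): A:[stop,hello,req] B:[] C:[data] D:[done]
After 11 (process(A)): A:[hello,req] B:[] C:[data] D:[done]
After 12 (send(from=B, to=D, msg='resp')): A:[hello,req] B:[] C:[data] D:[done,resp]
After 13 (send(from=A, to=C, msg='ack')): A:[hello,req] B:[] C:[data,ack] D:[done,resp]
After 14 (process(B)): A:[hello,req] B:[] C:[data,ack] D:[done,resp]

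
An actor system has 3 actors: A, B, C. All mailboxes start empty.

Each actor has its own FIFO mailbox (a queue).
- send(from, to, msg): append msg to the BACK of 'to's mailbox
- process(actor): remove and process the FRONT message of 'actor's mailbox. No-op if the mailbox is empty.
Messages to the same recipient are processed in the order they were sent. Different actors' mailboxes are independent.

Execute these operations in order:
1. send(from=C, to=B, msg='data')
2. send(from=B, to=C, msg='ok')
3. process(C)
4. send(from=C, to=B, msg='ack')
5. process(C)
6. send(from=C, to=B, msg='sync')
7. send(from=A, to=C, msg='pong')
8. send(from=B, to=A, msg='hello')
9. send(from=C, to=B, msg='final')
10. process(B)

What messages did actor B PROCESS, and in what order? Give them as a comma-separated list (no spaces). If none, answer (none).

After 1 (send(from=C, to=B, msg='data')): A:[] B:[data] C:[]
After 2 (send(from=B, to=C, msg='ok')): A:[] B:[data] C:[ok]
After 3 (process(C)): A:[] B:[data] C:[]
After 4 (send(from=C, to=B, msg='ack')): A:[] B:[data,ack] C:[]
After 5 (process(C)): A:[] B:[data,ack] C:[]
After 6 (send(from=C, to=B, msg='sync')): A:[] B:[data,ack,sync] C:[]
After 7 (send(from=A, to=C, msg='pong')): A:[] B:[data,ack,sync] C:[pong]
After 8 (send(from=B, to=A, msg='hello')): A:[hello] B:[data,ack,sync] C:[pong]
After 9 (send(from=C, to=B, msg='final')): A:[hello] B:[data,ack,sync,final] C:[pong]
After 10 (process(B)): A:[hello] B:[ack,sync,final] C:[pong]

Answer: data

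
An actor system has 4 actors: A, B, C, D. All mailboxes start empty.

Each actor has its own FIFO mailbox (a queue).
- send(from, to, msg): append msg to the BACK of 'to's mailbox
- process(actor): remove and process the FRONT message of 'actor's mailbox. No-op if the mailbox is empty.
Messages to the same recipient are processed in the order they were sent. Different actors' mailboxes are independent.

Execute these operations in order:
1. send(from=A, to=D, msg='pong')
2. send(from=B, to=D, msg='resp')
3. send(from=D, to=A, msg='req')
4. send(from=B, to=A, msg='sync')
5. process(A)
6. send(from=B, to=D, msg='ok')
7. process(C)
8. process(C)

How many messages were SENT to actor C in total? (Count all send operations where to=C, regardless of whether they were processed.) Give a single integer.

Answer: 0

Derivation:
After 1 (send(from=A, to=D, msg='pong')): A:[] B:[] C:[] D:[pong]
After 2 (send(from=B, to=D, msg='resp')): A:[] B:[] C:[] D:[pong,resp]
After 3 (send(from=D, to=A, msg='req')): A:[req] B:[] C:[] D:[pong,resp]
After 4 (send(from=B, to=A, msg='sync')): A:[req,sync] B:[] C:[] D:[pong,resp]
After 5 (process(A)): A:[sync] B:[] C:[] D:[pong,resp]
After 6 (send(from=B, to=D, msg='ok')): A:[sync] B:[] C:[] D:[pong,resp,ok]
After 7 (process(C)): A:[sync] B:[] C:[] D:[pong,resp,ok]
After 8 (process(C)): A:[sync] B:[] C:[] D:[pong,resp,ok]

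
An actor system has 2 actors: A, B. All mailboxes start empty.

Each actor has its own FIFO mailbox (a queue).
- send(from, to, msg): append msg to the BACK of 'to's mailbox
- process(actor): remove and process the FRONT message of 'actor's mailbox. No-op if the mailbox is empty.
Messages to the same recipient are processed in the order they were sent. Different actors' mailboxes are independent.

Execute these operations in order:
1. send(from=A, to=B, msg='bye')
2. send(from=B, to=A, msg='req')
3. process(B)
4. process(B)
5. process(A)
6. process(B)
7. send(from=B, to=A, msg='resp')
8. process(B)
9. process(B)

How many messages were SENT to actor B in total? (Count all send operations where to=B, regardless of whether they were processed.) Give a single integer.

After 1 (send(from=A, to=B, msg='bye')): A:[] B:[bye]
After 2 (send(from=B, to=A, msg='req')): A:[req] B:[bye]
After 3 (process(B)): A:[req] B:[]
After 4 (process(B)): A:[req] B:[]
After 5 (process(A)): A:[] B:[]
After 6 (process(B)): A:[] B:[]
After 7 (send(from=B, to=A, msg='resp')): A:[resp] B:[]
After 8 (process(B)): A:[resp] B:[]
After 9 (process(B)): A:[resp] B:[]

Answer: 1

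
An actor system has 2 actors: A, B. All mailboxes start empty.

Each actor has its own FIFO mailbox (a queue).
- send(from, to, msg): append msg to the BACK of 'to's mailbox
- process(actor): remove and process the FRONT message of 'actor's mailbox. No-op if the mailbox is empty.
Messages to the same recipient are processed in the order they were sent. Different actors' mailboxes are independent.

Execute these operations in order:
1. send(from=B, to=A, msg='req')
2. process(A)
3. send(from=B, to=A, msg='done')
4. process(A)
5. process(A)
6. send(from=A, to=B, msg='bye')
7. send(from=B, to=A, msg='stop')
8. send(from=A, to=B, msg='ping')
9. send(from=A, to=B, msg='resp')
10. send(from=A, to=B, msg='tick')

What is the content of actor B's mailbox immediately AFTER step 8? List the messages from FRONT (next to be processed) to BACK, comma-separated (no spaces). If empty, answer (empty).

After 1 (send(from=B, to=A, msg='req')): A:[req] B:[]
After 2 (process(A)): A:[] B:[]
After 3 (send(from=B, to=A, msg='done')): A:[done] B:[]
After 4 (process(A)): A:[] B:[]
After 5 (process(A)): A:[] B:[]
After 6 (send(from=A, to=B, msg='bye')): A:[] B:[bye]
After 7 (send(from=B, to=A, msg='stop')): A:[stop] B:[bye]
After 8 (send(from=A, to=B, msg='ping')): A:[stop] B:[bye,ping]

bye,ping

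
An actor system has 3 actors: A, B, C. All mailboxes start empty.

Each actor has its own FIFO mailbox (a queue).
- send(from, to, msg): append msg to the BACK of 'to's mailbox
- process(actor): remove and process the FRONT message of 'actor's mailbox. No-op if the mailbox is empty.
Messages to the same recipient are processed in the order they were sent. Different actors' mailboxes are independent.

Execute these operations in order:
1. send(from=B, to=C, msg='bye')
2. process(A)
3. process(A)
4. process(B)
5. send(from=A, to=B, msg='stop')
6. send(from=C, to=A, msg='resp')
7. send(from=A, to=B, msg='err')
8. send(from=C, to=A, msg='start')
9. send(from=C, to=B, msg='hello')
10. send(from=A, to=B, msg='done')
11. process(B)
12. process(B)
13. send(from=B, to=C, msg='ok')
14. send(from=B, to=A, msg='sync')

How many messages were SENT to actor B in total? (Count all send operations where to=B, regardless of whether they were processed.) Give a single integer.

After 1 (send(from=B, to=C, msg='bye')): A:[] B:[] C:[bye]
After 2 (process(A)): A:[] B:[] C:[bye]
After 3 (process(A)): A:[] B:[] C:[bye]
After 4 (process(B)): A:[] B:[] C:[bye]
After 5 (send(from=A, to=B, msg='stop')): A:[] B:[stop] C:[bye]
After 6 (send(from=C, to=A, msg='resp')): A:[resp] B:[stop] C:[bye]
After 7 (send(from=A, to=B, msg='err')): A:[resp] B:[stop,err] C:[bye]
After 8 (send(from=C, to=A, msg='start')): A:[resp,start] B:[stop,err] C:[bye]
After 9 (send(from=C, to=B, msg='hello')): A:[resp,start] B:[stop,err,hello] C:[bye]
After 10 (send(from=A, to=B, msg='done')): A:[resp,start] B:[stop,err,hello,done] C:[bye]
After 11 (process(B)): A:[resp,start] B:[err,hello,done] C:[bye]
After 12 (process(B)): A:[resp,start] B:[hello,done] C:[bye]
After 13 (send(from=B, to=C, msg='ok')): A:[resp,start] B:[hello,done] C:[bye,ok]
After 14 (send(from=B, to=A, msg='sync')): A:[resp,start,sync] B:[hello,done] C:[bye,ok]

Answer: 4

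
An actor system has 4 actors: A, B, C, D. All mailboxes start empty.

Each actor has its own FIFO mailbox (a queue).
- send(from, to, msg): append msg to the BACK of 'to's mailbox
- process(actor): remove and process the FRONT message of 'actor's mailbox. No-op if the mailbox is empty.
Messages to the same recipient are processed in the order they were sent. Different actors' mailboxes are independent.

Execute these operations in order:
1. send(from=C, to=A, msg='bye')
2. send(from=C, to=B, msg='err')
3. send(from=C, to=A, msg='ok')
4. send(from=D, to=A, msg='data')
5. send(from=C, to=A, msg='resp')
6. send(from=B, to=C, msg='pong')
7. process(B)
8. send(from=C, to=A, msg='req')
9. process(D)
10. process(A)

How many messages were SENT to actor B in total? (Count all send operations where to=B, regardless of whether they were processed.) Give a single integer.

After 1 (send(from=C, to=A, msg='bye')): A:[bye] B:[] C:[] D:[]
After 2 (send(from=C, to=B, msg='err')): A:[bye] B:[err] C:[] D:[]
After 3 (send(from=C, to=A, msg='ok')): A:[bye,ok] B:[err] C:[] D:[]
After 4 (send(from=D, to=A, msg='data')): A:[bye,ok,data] B:[err] C:[] D:[]
After 5 (send(from=C, to=A, msg='resp')): A:[bye,ok,data,resp] B:[err] C:[] D:[]
After 6 (send(from=B, to=C, msg='pong')): A:[bye,ok,data,resp] B:[err] C:[pong] D:[]
After 7 (process(B)): A:[bye,ok,data,resp] B:[] C:[pong] D:[]
After 8 (send(from=C, to=A, msg='req')): A:[bye,ok,data,resp,req] B:[] C:[pong] D:[]
After 9 (process(D)): A:[bye,ok,data,resp,req] B:[] C:[pong] D:[]
After 10 (process(A)): A:[ok,data,resp,req] B:[] C:[pong] D:[]

Answer: 1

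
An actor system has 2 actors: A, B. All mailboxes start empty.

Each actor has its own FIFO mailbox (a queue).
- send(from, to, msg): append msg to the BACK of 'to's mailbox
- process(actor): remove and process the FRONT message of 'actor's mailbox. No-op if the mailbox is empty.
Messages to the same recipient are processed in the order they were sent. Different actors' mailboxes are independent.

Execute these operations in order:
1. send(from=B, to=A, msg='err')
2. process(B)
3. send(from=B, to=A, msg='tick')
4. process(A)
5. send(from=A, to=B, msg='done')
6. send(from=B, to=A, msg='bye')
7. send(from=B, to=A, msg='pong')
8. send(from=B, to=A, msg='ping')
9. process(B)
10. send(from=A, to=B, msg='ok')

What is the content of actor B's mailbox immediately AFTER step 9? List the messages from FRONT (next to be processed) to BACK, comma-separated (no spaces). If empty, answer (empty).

After 1 (send(from=B, to=A, msg='err')): A:[err] B:[]
After 2 (process(B)): A:[err] B:[]
After 3 (send(from=B, to=A, msg='tick')): A:[err,tick] B:[]
After 4 (process(A)): A:[tick] B:[]
After 5 (send(from=A, to=B, msg='done')): A:[tick] B:[done]
After 6 (send(from=B, to=A, msg='bye')): A:[tick,bye] B:[done]
After 7 (send(from=B, to=A, msg='pong')): A:[tick,bye,pong] B:[done]
After 8 (send(from=B, to=A, msg='ping')): A:[tick,bye,pong,ping] B:[done]
After 9 (process(B)): A:[tick,bye,pong,ping] B:[]

(empty)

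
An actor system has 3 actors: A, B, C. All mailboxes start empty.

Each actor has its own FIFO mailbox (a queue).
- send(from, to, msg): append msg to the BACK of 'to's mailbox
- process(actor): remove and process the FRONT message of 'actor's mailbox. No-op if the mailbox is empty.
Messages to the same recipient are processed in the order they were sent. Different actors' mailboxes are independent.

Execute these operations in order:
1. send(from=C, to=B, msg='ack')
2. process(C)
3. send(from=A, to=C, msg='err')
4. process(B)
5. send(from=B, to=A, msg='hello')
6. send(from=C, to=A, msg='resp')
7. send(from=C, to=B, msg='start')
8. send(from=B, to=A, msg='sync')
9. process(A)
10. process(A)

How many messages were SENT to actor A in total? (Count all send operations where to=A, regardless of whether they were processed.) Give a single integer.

Answer: 3

Derivation:
After 1 (send(from=C, to=B, msg='ack')): A:[] B:[ack] C:[]
After 2 (process(C)): A:[] B:[ack] C:[]
After 3 (send(from=A, to=C, msg='err')): A:[] B:[ack] C:[err]
After 4 (process(B)): A:[] B:[] C:[err]
After 5 (send(from=B, to=A, msg='hello')): A:[hello] B:[] C:[err]
After 6 (send(from=C, to=A, msg='resp')): A:[hello,resp] B:[] C:[err]
After 7 (send(from=C, to=B, msg='start')): A:[hello,resp] B:[start] C:[err]
After 8 (send(from=B, to=A, msg='sync')): A:[hello,resp,sync] B:[start] C:[err]
After 9 (process(A)): A:[resp,sync] B:[start] C:[err]
After 10 (process(A)): A:[sync] B:[start] C:[err]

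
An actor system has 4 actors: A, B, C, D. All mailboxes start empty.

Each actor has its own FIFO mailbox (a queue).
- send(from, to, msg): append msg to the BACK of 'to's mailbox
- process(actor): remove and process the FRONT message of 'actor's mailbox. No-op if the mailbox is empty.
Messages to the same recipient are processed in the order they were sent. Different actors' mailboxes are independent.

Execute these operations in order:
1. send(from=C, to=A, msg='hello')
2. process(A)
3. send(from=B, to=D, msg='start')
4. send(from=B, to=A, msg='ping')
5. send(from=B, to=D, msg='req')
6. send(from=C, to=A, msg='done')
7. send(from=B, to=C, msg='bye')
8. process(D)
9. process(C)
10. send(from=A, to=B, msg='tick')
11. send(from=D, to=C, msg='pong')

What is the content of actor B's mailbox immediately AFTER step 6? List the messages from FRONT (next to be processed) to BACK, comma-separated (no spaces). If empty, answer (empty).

After 1 (send(from=C, to=A, msg='hello')): A:[hello] B:[] C:[] D:[]
After 2 (process(A)): A:[] B:[] C:[] D:[]
After 3 (send(from=B, to=D, msg='start')): A:[] B:[] C:[] D:[start]
After 4 (send(from=B, to=A, msg='ping')): A:[ping] B:[] C:[] D:[start]
After 5 (send(from=B, to=D, msg='req')): A:[ping] B:[] C:[] D:[start,req]
After 6 (send(from=C, to=A, msg='done')): A:[ping,done] B:[] C:[] D:[start,req]

(empty)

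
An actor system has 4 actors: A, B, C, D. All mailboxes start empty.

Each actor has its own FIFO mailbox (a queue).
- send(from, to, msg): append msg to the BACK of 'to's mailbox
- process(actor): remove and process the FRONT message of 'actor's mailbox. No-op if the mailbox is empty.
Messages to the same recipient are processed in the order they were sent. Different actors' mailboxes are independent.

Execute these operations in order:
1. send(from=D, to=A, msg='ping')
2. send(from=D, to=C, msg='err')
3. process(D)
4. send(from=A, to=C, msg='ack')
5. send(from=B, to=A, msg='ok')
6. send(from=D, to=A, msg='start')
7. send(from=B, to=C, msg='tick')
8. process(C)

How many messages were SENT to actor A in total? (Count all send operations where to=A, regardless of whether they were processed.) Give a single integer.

Answer: 3

Derivation:
After 1 (send(from=D, to=A, msg='ping')): A:[ping] B:[] C:[] D:[]
After 2 (send(from=D, to=C, msg='err')): A:[ping] B:[] C:[err] D:[]
After 3 (process(D)): A:[ping] B:[] C:[err] D:[]
After 4 (send(from=A, to=C, msg='ack')): A:[ping] B:[] C:[err,ack] D:[]
After 5 (send(from=B, to=A, msg='ok')): A:[ping,ok] B:[] C:[err,ack] D:[]
After 6 (send(from=D, to=A, msg='start')): A:[ping,ok,start] B:[] C:[err,ack] D:[]
After 7 (send(from=B, to=C, msg='tick')): A:[ping,ok,start] B:[] C:[err,ack,tick] D:[]
After 8 (process(C)): A:[ping,ok,start] B:[] C:[ack,tick] D:[]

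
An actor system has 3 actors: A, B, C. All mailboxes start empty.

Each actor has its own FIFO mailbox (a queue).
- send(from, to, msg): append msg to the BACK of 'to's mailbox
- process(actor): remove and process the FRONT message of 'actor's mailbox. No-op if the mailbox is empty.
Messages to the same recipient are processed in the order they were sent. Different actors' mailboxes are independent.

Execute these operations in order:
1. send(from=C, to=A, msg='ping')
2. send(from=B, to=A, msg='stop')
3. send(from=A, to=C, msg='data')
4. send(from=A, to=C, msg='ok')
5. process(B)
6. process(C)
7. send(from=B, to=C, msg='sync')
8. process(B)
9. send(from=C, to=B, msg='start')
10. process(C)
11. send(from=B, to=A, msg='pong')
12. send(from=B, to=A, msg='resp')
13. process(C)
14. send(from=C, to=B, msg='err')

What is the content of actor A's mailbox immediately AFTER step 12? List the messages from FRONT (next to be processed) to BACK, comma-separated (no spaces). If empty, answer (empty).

After 1 (send(from=C, to=A, msg='ping')): A:[ping] B:[] C:[]
After 2 (send(from=B, to=A, msg='stop')): A:[ping,stop] B:[] C:[]
After 3 (send(from=A, to=C, msg='data')): A:[ping,stop] B:[] C:[data]
After 4 (send(from=A, to=C, msg='ok')): A:[ping,stop] B:[] C:[data,ok]
After 5 (process(B)): A:[ping,stop] B:[] C:[data,ok]
After 6 (process(C)): A:[ping,stop] B:[] C:[ok]
After 7 (send(from=B, to=C, msg='sync')): A:[ping,stop] B:[] C:[ok,sync]
After 8 (process(B)): A:[ping,stop] B:[] C:[ok,sync]
After 9 (send(from=C, to=B, msg='start')): A:[ping,stop] B:[start] C:[ok,sync]
After 10 (process(C)): A:[ping,stop] B:[start] C:[sync]
After 11 (send(from=B, to=A, msg='pong')): A:[ping,stop,pong] B:[start] C:[sync]
After 12 (send(from=B, to=A, msg='resp')): A:[ping,stop,pong,resp] B:[start] C:[sync]

ping,stop,pong,resp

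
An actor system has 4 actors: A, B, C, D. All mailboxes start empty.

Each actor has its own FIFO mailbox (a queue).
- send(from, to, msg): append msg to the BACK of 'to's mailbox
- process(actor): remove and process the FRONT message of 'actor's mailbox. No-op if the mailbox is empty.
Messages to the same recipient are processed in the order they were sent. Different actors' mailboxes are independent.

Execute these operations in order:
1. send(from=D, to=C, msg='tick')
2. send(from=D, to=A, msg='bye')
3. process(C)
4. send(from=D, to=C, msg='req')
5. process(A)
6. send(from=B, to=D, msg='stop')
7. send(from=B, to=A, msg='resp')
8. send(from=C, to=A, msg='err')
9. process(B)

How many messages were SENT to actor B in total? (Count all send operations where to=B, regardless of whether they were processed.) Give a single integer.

Answer: 0

Derivation:
After 1 (send(from=D, to=C, msg='tick')): A:[] B:[] C:[tick] D:[]
After 2 (send(from=D, to=A, msg='bye')): A:[bye] B:[] C:[tick] D:[]
After 3 (process(C)): A:[bye] B:[] C:[] D:[]
After 4 (send(from=D, to=C, msg='req')): A:[bye] B:[] C:[req] D:[]
After 5 (process(A)): A:[] B:[] C:[req] D:[]
After 6 (send(from=B, to=D, msg='stop')): A:[] B:[] C:[req] D:[stop]
After 7 (send(from=B, to=A, msg='resp')): A:[resp] B:[] C:[req] D:[stop]
After 8 (send(from=C, to=A, msg='err')): A:[resp,err] B:[] C:[req] D:[stop]
After 9 (process(B)): A:[resp,err] B:[] C:[req] D:[stop]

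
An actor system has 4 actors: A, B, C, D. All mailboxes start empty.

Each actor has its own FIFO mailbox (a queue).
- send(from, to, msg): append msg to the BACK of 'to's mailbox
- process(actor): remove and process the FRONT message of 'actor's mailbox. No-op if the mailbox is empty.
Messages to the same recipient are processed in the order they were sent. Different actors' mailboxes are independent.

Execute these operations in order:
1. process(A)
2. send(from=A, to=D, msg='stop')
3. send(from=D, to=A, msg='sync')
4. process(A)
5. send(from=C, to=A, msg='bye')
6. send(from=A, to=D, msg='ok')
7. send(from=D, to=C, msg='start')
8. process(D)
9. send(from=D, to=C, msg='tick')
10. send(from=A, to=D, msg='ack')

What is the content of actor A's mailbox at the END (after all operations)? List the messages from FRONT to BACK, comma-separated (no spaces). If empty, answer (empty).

After 1 (process(A)): A:[] B:[] C:[] D:[]
After 2 (send(from=A, to=D, msg='stop')): A:[] B:[] C:[] D:[stop]
After 3 (send(from=D, to=A, msg='sync')): A:[sync] B:[] C:[] D:[stop]
After 4 (process(A)): A:[] B:[] C:[] D:[stop]
After 5 (send(from=C, to=A, msg='bye')): A:[bye] B:[] C:[] D:[stop]
After 6 (send(from=A, to=D, msg='ok')): A:[bye] B:[] C:[] D:[stop,ok]
After 7 (send(from=D, to=C, msg='start')): A:[bye] B:[] C:[start] D:[stop,ok]
After 8 (process(D)): A:[bye] B:[] C:[start] D:[ok]
After 9 (send(from=D, to=C, msg='tick')): A:[bye] B:[] C:[start,tick] D:[ok]
After 10 (send(from=A, to=D, msg='ack')): A:[bye] B:[] C:[start,tick] D:[ok,ack]

Answer: bye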